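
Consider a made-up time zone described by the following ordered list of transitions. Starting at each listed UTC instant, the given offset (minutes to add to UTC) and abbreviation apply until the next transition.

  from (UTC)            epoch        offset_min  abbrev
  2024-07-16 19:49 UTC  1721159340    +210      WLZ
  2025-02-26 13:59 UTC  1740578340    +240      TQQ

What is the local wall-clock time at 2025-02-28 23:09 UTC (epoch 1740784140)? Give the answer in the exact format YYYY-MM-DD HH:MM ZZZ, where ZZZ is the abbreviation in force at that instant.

2025-03-01 03:09 TQQ

Query: 2025-02-28 23:09 UTC
Rule 2/2 (TQQ, +04:00): 2025-02-26 13:59 UTC ≤ query < +∞
23·60 + 9 + 240 = 1629 min
1629 = 1·1440 + 189; 189 = 3·60 + 9 → 03:09, 2025-02-28 + 1 day = 2025-03-01
→ 2025-03-01 03:09 TQQ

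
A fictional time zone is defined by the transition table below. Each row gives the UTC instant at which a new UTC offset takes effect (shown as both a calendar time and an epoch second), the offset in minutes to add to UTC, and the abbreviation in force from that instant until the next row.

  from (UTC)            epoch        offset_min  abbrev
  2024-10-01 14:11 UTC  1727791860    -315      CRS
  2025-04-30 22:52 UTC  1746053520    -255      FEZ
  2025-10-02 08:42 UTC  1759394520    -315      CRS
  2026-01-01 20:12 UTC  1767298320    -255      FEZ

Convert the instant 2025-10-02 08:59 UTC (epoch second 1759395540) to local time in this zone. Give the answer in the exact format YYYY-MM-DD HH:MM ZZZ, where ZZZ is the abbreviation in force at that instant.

Query: 2025-10-02 08:59 UTC
Rule 3/4 (CRS, -05:15): 2025-10-02 08:42 UTC ≤ query < 2026-01-01 20:12 UTC
8·60 + 59 - 315 = 224 min
224 = 0·1440 + 224; 224 = 3·60 + 44 → 03:44, same day
→ 2025-10-02 03:44 CRS

2025-10-02 03:44 CRS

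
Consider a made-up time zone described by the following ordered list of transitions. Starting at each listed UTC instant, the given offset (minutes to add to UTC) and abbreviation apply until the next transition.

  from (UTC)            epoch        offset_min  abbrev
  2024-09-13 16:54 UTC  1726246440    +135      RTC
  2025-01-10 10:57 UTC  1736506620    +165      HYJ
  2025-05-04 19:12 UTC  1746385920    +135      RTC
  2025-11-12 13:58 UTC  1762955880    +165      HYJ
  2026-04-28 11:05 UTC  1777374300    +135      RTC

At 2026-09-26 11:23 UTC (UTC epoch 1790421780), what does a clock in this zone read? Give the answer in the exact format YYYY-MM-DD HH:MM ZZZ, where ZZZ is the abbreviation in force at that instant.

2026-09-26 13:38 RTC

Query: 2026-09-26 11:23 UTC
Rule 5/5 (RTC, +02:15): 2026-04-28 11:05 UTC ≤ query < +∞
11·60 + 23 + 135 = 818 min
818 = 0·1440 + 818; 818 = 13·60 + 38 → 13:38, same day
→ 2026-09-26 13:38 RTC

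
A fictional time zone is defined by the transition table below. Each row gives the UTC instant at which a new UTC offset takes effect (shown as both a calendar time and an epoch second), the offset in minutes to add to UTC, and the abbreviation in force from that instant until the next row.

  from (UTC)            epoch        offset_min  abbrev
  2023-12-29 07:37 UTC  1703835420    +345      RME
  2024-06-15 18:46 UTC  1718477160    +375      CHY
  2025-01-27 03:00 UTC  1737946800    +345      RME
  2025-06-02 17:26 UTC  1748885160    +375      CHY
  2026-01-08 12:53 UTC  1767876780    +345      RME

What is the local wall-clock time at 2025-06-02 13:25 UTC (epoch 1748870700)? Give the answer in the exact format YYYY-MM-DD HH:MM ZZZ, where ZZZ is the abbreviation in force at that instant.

Query: 2025-06-02 13:25 UTC
Rule 3/5 (RME, +05:45): 2025-01-27 03:00 UTC ≤ query < 2025-06-02 17:26 UTC
13·60 + 25 + 345 = 1150 min
1150 = 0·1440 + 1150; 1150 = 19·60 + 10 → 19:10, same day
→ 2025-06-02 19:10 RME

2025-06-02 19:10 RME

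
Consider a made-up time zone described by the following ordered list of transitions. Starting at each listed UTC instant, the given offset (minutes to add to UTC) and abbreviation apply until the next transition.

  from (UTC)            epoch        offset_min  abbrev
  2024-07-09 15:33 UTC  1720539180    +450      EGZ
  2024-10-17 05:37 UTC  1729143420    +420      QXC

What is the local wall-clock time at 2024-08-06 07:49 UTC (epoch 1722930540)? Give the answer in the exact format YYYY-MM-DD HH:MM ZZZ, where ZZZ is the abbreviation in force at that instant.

Query: 2024-08-06 07:49 UTC
Rule 1/2 (EGZ, +07:30): 2024-07-09 15:33 UTC ≤ query < 2024-10-17 05:37 UTC
7·60 + 49 + 450 = 919 min
919 = 0·1440 + 919; 919 = 15·60 + 19 → 15:19, same day
→ 2024-08-06 15:19 EGZ

2024-08-06 15:19 EGZ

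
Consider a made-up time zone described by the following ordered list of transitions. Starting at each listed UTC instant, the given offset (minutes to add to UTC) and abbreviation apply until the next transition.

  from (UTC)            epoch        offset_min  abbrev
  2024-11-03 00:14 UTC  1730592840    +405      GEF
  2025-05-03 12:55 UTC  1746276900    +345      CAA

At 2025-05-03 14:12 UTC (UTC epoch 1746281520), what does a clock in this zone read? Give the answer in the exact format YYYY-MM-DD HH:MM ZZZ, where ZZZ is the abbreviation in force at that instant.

Query: 2025-05-03 14:12 UTC
Rule 2/2 (CAA, +05:45): 2025-05-03 12:55 UTC ≤ query < +∞
14·60 + 12 + 345 = 1197 min
1197 = 0·1440 + 1197; 1197 = 19·60 + 57 → 19:57, same day
→ 2025-05-03 19:57 CAA

2025-05-03 19:57 CAA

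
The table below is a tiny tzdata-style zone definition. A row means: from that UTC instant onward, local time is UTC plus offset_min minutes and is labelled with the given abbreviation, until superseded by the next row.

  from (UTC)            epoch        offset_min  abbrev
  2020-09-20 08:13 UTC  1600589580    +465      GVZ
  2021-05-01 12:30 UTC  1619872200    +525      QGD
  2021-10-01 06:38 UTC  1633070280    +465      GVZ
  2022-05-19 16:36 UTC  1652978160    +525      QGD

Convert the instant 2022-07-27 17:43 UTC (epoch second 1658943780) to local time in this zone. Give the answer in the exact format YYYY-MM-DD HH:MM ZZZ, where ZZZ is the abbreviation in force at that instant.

2022-07-28 02:28 QGD

Query: 2022-07-27 17:43 UTC
Rule 4/4 (QGD, +08:45): 2022-05-19 16:36 UTC ≤ query < +∞
17·60 + 43 + 525 = 1588 min
1588 = 1·1440 + 148; 148 = 2·60 + 28 → 02:28, 2022-07-27 + 1 day = 2022-07-28
→ 2022-07-28 02:28 QGD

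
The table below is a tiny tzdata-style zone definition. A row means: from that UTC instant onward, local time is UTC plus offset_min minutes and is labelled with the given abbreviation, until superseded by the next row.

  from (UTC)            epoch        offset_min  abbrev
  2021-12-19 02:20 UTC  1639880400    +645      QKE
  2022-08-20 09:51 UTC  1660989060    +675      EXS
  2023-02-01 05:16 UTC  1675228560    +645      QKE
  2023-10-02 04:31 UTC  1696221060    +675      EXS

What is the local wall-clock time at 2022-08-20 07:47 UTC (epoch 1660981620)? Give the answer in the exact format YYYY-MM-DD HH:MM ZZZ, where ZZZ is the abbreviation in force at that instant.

2022-08-20 18:32 QKE

Query: 2022-08-20 07:47 UTC
Rule 1/4 (QKE, +10:45): 2021-12-19 02:20 UTC ≤ query < 2022-08-20 09:51 UTC
7·60 + 47 + 645 = 1112 min
1112 = 0·1440 + 1112; 1112 = 18·60 + 32 → 18:32, same day
→ 2022-08-20 18:32 QKE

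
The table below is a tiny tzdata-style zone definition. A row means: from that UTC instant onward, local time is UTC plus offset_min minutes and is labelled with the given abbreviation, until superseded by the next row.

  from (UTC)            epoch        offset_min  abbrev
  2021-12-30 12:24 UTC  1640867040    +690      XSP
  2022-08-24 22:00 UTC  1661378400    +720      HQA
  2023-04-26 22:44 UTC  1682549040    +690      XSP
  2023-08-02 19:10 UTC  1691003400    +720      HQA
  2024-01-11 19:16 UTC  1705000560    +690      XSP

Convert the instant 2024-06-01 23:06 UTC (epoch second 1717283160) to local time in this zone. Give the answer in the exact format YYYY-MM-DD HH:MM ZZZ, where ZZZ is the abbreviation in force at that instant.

Query: 2024-06-01 23:06 UTC
Rule 5/5 (XSP, +11:30): 2024-01-11 19:16 UTC ≤ query < +∞
23·60 + 6 + 690 = 2076 min
2076 = 1·1440 + 636; 636 = 10·60 + 36 → 10:36, 2024-06-01 + 1 day = 2024-06-02
→ 2024-06-02 10:36 XSP

2024-06-02 10:36 XSP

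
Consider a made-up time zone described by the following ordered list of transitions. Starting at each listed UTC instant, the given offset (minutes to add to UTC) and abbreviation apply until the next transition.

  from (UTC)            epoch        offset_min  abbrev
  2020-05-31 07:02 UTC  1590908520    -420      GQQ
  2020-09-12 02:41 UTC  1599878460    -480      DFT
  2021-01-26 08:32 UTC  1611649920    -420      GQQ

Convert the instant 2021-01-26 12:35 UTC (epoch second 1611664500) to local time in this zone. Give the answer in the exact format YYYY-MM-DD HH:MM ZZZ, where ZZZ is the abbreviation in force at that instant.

2021-01-26 05:35 GQQ

Query: 2021-01-26 12:35 UTC
Rule 3/3 (GQQ, -07:00): 2021-01-26 08:32 UTC ≤ query < +∞
12·60 + 35 - 420 = 335 min
335 = 0·1440 + 335; 335 = 5·60 + 35 → 05:35, same day
→ 2021-01-26 05:35 GQQ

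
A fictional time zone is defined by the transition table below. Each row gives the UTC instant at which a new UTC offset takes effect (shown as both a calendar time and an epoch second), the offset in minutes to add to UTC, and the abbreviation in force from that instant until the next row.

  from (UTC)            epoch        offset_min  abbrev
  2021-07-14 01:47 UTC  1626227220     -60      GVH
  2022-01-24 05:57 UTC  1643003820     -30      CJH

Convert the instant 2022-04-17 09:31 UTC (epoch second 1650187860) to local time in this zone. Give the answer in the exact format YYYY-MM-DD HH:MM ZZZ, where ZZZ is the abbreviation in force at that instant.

Query: 2022-04-17 09:31 UTC
Rule 2/2 (CJH, -00:30): 2022-01-24 05:57 UTC ≤ query < +∞
9·60 + 31 - 30 = 541 min
541 = 0·1440 + 541; 541 = 9·60 + 1 → 09:01, same day
→ 2022-04-17 09:01 CJH

2022-04-17 09:01 CJH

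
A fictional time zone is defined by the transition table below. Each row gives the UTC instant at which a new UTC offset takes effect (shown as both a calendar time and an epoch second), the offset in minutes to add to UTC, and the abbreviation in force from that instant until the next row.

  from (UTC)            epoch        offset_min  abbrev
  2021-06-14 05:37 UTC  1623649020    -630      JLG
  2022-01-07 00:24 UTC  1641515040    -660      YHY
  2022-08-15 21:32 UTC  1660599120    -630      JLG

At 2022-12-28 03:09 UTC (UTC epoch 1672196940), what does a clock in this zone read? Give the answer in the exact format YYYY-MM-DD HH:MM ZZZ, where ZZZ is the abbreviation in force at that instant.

2022-12-27 16:39 JLG

Query: 2022-12-28 03:09 UTC
Rule 3/3 (JLG, -10:30): 2022-08-15 21:32 UTC ≤ query < +∞
3·60 + 9 - 630 = -441 min
-441 = -1·1440 + 999; 999 = 16·60 + 39 → 16:39, 2022-12-28 - 1 day = 2022-12-27
→ 2022-12-27 16:39 JLG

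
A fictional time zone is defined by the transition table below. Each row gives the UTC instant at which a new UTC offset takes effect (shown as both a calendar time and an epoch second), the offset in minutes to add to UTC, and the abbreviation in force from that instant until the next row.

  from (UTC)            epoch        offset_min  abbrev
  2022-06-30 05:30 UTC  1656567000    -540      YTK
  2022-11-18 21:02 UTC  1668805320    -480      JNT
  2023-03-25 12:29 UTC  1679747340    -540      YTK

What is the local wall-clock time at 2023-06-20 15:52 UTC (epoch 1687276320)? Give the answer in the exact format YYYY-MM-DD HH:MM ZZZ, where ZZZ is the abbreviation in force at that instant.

Query: 2023-06-20 15:52 UTC
Rule 3/3 (YTK, -09:00): 2023-03-25 12:29 UTC ≤ query < +∞
15·60 + 52 - 540 = 412 min
412 = 0·1440 + 412; 412 = 6·60 + 52 → 06:52, same day
→ 2023-06-20 06:52 YTK

2023-06-20 06:52 YTK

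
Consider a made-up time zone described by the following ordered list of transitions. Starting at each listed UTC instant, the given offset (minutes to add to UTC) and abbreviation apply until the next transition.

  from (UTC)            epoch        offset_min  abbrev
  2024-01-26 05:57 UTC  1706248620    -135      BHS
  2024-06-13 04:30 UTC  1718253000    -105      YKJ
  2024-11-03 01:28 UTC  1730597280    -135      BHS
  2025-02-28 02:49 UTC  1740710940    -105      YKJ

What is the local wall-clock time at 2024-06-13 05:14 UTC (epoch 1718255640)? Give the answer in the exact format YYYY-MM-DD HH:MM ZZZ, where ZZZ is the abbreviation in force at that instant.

2024-06-13 03:29 YKJ

Query: 2024-06-13 05:14 UTC
Rule 2/4 (YKJ, -01:45): 2024-06-13 04:30 UTC ≤ query < 2024-11-03 01:28 UTC
5·60 + 14 - 105 = 209 min
209 = 0·1440 + 209; 209 = 3·60 + 29 → 03:29, same day
→ 2024-06-13 03:29 YKJ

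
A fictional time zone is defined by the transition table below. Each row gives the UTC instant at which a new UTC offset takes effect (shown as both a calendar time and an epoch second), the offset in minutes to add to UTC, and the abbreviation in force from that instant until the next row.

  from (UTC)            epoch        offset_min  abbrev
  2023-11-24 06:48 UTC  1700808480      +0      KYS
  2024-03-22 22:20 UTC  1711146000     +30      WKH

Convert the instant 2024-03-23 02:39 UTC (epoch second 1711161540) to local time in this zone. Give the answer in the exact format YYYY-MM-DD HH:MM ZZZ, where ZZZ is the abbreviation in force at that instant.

2024-03-23 03:09 WKH

Query: 2024-03-23 02:39 UTC
Rule 2/2 (WKH, +00:30): 2024-03-22 22:20 UTC ≤ query < +∞
2·60 + 39 + 30 = 189 min
189 = 0·1440 + 189; 189 = 3·60 + 9 → 03:09, same day
→ 2024-03-23 03:09 WKH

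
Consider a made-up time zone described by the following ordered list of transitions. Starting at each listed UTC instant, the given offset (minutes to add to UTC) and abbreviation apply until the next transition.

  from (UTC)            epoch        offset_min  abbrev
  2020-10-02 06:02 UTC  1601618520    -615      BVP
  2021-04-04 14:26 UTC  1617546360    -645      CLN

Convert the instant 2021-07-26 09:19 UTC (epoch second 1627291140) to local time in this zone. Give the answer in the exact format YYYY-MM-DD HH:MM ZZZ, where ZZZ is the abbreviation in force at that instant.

2021-07-25 22:34 CLN

Query: 2021-07-26 09:19 UTC
Rule 2/2 (CLN, -10:45): 2021-04-04 14:26 UTC ≤ query < +∞
9·60 + 19 - 645 = -86 min
-86 = -1·1440 + 1354; 1354 = 22·60 + 34 → 22:34, 2021-07-26 - 1 day = 2021-07-25
→ 2021-07-25 22:34 CLN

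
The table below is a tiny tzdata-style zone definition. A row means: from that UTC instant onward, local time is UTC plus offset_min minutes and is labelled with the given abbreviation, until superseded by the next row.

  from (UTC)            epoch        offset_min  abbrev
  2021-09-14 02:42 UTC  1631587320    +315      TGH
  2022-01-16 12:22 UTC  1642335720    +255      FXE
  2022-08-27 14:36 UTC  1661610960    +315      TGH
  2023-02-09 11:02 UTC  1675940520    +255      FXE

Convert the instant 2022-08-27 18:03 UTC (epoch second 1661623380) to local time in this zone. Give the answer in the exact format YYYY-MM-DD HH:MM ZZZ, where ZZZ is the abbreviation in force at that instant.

Query: 2022-08-27 18:03 UTC
Rule 3/4 (TGH, +05:15): 2022-08-27 14:36 UTC ≤ query < 2023-02-09 11:02 UTC
18·60 + 3 + 315 = 1398 min
1398 = 0·1440 + 1398; 1398 = 23·60 + 18 → 23:18, same day
→ 2022-08-27 23:18 TGH

2022-08-27 23:18 TGH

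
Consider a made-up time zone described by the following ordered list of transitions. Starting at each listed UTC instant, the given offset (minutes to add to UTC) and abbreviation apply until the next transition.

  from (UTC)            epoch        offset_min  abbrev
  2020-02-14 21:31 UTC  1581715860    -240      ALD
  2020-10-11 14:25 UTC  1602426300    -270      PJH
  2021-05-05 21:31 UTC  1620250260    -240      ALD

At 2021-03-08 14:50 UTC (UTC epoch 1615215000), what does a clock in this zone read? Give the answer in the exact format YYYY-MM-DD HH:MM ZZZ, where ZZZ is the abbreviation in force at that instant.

Query: 2021-03-08 14:50 UTC
Rule 2/3 (PJH, -04:30): 2020-10-11 14:25 UTC ≤ query < 2021-05-05 21:31 UTC
14·60 + 50 - 270 = 620 min
620 = 0·1440 + 620; 620 = 10·60 + 20 → 10:20, same day
→ 2021-03-08 10:20 PJH

2021-03-08 10:20 PJH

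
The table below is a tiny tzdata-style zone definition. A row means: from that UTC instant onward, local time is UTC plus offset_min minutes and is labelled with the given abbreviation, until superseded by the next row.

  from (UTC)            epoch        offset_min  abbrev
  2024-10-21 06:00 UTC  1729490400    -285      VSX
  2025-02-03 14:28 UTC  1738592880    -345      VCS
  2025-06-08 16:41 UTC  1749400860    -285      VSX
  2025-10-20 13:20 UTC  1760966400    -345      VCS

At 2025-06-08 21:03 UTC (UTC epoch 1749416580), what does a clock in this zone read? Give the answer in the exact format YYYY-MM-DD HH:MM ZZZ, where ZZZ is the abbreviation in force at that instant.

2025-06-08 16:18 VSX

Query: 2025-06-08 21:03 UTC
Rule 3/4 (VSX, -04:45): 2025-06-08 16:41 UTC ≤ query < 2025-10-20 13:20 UTC
21·60 + 3 - 285 = 978 min
978 = 0·1440 + 978; 978 = 16·60 + 18 → 16:18, same day
→ 2025-06-08 16:18 VSX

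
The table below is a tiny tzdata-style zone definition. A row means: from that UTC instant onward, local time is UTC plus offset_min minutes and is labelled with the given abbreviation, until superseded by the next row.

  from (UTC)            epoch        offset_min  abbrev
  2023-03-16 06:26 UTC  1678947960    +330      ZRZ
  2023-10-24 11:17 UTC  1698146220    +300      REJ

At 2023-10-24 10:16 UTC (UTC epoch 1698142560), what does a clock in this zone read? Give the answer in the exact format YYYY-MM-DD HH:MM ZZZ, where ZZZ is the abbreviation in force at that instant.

Query: 2023-10-24 10:16 UTC
Rule 1/2 (ZRZ, +05:30): 2023-03-16 06:26 UTC ≤ query < 2023-10-24 11:17 UTC
10·60 + 16 + 330 = 946 min
946 = 0·1440 + 946; 946 = 15·60 + 46 → 15:46, same day
→ 2023-10-24 15:46 ZRZ

2023-10-24 15:46 ZRZ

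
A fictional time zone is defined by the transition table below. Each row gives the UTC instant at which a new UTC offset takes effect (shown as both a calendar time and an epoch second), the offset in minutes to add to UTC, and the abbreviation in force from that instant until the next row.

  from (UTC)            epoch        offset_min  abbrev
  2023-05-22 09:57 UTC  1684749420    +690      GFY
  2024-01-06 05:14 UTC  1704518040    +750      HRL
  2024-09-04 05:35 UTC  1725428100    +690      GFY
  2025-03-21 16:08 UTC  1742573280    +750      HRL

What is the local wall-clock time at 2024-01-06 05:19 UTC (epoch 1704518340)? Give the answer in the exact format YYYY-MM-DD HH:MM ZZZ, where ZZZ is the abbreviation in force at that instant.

2024-01-06 17:49 HRL

Query: 2024-01-06 05:19 UTC
Rule 2/4 (HRL, +12:30): 2024-01-06 05:14 UTC ≤ query < 2024-09-04 05:35 UTC
5·60 + 19 + 750 = 1069 min
1069 = 0·1440 + 1069; 1069 = 17·60 + 49 → 17:49, same day
→ 2024-01-06 17:49 HRL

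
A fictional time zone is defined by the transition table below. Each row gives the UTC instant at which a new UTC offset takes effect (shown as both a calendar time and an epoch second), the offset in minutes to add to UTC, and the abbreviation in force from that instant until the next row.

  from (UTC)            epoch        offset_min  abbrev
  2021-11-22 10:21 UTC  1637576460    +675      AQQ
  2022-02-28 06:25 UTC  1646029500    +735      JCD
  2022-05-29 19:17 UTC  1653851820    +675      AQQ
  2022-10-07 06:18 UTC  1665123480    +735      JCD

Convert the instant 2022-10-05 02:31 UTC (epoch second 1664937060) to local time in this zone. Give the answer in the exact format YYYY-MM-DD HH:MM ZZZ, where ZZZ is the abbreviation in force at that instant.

Query: 2022-10-05 02:31 UTC
Rule 3/4 (AQQ, +11:15): 2022-05-29 19:17 UTC ≤ query < 2022-10-07 06:18 UTC
2·60 + 31 + 675 = 826 min
826 = 0·1440 + 826; 826 = 13·60 + 46 → 13:46, same day
→ 2022-10-05 13:46 AQQ

2022-10-05 13:46 AQQ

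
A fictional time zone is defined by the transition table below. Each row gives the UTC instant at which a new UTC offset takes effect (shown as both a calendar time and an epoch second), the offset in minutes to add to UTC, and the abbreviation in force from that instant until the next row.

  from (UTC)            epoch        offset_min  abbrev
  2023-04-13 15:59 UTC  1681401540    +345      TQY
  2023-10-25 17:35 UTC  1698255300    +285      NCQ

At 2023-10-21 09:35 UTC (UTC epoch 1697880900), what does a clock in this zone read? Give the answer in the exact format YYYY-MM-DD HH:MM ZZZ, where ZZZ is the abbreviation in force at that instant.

Query: 2023-10-21 09:35 UTC
Rule 1/2 (TQY, +05:45): 2023-04-13 15:59 UTC ≤ query < 2023-10-25 17:35 UTC
9·60 + 35 + 345 = 920 min
920 = 0·1440 + 920; 920 = 15·60 + 20 → 15:20, same day
→ 2023-10-21 15:20 TQY

2023-10-21 15:20 TQY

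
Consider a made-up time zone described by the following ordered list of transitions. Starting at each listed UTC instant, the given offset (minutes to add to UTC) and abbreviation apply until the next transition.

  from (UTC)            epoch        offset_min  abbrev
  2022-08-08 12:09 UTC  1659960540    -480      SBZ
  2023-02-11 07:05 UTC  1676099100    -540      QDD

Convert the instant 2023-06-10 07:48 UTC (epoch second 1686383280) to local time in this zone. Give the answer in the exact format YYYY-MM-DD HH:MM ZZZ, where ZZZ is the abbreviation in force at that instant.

2023-06-09 22:48 QDD

Query: 2023-06-10 07:48 UTC
Rule 2/2 (QDD, -09:00): 2023-02-11 07:05 UTC ≤ query < +∞
7·60 + 48 - 540 = -72 min
-72 = -1·1440 + 1368; 1368 = 22·60 + 48 → 22:48, 2023-06-10 - 1 day = 2023-06-09
→ 2023-06-09 22:48 QDD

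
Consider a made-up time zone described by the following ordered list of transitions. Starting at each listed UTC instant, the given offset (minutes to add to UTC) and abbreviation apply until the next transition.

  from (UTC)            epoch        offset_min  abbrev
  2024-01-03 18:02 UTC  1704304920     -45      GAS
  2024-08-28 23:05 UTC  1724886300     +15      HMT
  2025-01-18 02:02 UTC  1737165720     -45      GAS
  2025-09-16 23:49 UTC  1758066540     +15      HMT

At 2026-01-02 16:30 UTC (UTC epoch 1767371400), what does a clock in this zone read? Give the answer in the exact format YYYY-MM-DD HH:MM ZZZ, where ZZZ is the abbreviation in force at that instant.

Query: 2026-01-02 16:30 UTC
Rule 4/4 (HMT, +00:15): 2025-09-16 23:49 UTC ≤ query < +∞
16·60 + 30 + 15 = 1005 min
1005 = 0·1440 + 1005; 1005 = 16·60 + 45 → 16:45, same day
→ 2026-01-02 16:45 HMT

2026-01-02 16:45 HMT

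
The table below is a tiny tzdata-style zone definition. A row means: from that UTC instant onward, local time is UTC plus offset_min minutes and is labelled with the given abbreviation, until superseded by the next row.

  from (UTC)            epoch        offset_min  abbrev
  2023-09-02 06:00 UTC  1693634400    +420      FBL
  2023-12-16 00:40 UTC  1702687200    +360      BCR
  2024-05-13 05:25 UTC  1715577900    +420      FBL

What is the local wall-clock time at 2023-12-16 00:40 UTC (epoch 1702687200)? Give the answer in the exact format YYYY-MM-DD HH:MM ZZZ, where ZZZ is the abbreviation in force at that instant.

2023-12-16 06:40 BCR

Query: 2023-12-16 00:40 UTC
Rule 2/3 (BCR, +06:00): 2023-12-16 00:40 UTC ≤ query < 2024-05-13 05:25 UTC
0·60 + 40 + 360 = 400 min
400 = 0·1440 + 400; 400 = 6·60 + 40 → 06:40, same day
→ 2023-12-16 06:40 BCR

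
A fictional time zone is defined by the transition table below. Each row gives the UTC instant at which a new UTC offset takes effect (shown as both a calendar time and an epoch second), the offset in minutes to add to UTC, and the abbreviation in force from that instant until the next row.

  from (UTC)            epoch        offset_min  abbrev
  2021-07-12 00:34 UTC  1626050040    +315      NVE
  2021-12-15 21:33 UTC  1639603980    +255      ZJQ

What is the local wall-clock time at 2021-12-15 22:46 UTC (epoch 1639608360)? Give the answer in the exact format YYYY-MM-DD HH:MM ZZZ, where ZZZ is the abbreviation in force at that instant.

Query: 2021-12-15 22:46 UTC
Rule 2/2 (ZJQ, +04:15): 2021-12-15 21:33 UTC ≤ query < +∞
22·60 + 46 + 255 = 1621 min
1621 = 1·1440 + 181; 181 = 3·60 + 1 → 03:01, 2021-12-15 + 1 day = 2021-12-16
→ 2021-12-16 03:01 ZJQ

2021-12-16 03:01 ZJQ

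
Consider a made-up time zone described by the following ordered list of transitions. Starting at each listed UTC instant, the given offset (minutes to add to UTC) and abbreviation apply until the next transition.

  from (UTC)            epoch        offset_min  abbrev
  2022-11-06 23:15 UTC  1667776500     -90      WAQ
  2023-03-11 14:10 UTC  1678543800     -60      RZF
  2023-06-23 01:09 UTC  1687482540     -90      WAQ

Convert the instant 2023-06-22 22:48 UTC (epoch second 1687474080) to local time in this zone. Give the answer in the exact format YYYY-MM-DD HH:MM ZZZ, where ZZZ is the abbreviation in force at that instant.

2023-06-22 21:48 RZF

Query: 2023-06-22 22:48 UTC
Rule 2/3 (RZF, -01:00): 2023-03-11 14:10 UTC ≤ query < 2023-06-23 01:09 UTC
22·60 + 48 - 60 = 1308 min
1308 = 0·1440 + 1308; 1308 = 21·60 + 48 → 21:48, same day
→ 2023-06-22 21:48 RZF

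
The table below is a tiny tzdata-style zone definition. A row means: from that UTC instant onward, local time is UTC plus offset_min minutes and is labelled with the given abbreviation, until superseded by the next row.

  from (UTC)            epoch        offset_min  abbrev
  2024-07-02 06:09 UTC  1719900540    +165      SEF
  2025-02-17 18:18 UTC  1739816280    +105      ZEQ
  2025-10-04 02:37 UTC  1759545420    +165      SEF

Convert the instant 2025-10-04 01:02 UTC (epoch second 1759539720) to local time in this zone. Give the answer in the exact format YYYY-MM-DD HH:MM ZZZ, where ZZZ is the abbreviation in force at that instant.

Query: 2025-10-04 01:02 UTC
Rule 2/3 (ZEQ, +01:45): 2025-02-17 18:18 UTC ≤ query < 2025-10-04 02:37 UTC
1·60 + 2 + 105 = 167 min
167 = 0·1440 + 167; 167 = 2·60 + 47 → 02:47, same day
→ 2025-10-04 02:47 ZEQ

2025-10-04 02:47 ZEQ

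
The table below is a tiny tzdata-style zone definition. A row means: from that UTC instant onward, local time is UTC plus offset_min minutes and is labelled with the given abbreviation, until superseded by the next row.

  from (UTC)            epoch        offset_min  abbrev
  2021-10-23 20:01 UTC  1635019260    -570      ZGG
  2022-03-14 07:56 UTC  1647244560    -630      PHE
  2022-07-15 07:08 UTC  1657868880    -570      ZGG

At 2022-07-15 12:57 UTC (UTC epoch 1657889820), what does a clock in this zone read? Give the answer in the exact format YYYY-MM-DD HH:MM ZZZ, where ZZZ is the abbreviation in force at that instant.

2022-07-15 03:27 ZGG

Query: 2022-07-15 12:57 UTC
Rule 3/3 (ZGG, -09:30): 2022-07-15 07:08 UTC ≤ query < +∞
12·60 + 57 - 570 = 207 min
207 = 0·1440 + 207; 207 = 3·60 + 27 → 03:27, same day
→ 2022-07-15 03:27 ZGG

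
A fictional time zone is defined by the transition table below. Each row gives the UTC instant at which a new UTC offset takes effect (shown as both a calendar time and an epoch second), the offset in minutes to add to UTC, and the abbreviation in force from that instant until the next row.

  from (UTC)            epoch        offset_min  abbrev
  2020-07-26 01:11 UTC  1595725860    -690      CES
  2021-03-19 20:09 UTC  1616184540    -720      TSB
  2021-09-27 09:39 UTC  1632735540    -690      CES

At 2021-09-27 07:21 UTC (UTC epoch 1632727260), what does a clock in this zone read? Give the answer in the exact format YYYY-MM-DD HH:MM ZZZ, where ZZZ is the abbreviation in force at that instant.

2021-09-26 19:21 TSB

Query: 2021-09-27 07:21 UTC
Rule 2/3 (TSB, -12:00): 2021-03-19 20:09 UTC ≤ query < 2021-09-27 09:39 UTC
7·60 + 21 - 720 = -279 min
-279 = -1·1440 + 1161; 1161 = 19·60 + 21 → 19:21, 2021-09-27 - 1 day = 2021-09-26
→ 2021-09-26 19:21 TSB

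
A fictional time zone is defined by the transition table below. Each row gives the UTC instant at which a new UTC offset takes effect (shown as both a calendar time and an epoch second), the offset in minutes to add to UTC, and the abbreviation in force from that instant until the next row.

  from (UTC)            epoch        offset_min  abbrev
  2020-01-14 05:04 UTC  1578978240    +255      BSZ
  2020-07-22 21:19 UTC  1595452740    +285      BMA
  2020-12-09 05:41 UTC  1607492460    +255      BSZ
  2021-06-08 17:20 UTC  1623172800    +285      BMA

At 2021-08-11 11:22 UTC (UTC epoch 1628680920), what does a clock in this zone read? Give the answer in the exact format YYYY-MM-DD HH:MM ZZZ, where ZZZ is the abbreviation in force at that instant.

Query: 2021-08-11 11:22 UTC
Rule 4/4 (BMA, +04:45): 2021-06-08 17:20 UTC ≤ query < +∞
11·60 + 22 + 285 = 967 min
967 = 0·1440 + 967; 967 = 16·60 + 7 → 16:07, same day
→ 2021-08-11 16:07 BMA

2021-08-11 16:07 BMA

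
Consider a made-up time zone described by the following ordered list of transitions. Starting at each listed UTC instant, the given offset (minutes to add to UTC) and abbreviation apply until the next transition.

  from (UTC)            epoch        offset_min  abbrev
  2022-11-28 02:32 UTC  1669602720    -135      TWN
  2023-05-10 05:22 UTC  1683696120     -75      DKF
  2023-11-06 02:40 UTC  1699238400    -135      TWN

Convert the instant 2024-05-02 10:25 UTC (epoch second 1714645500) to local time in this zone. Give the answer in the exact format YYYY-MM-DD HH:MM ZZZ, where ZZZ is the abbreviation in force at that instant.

Query: 2024-05-02 10:25 UTC
Rule 3/3 (TWN, -02:15): 2023-11-06 02:40 UTC ≤ query < +∞
10·60 + 25 - 135 = 490 min
490 = 0·1440 + 490; 490 = 8·60 + 10 → 08:10, same day
→ 2024-05-02 08:10 TWN

2024-05-02 08:10 TWN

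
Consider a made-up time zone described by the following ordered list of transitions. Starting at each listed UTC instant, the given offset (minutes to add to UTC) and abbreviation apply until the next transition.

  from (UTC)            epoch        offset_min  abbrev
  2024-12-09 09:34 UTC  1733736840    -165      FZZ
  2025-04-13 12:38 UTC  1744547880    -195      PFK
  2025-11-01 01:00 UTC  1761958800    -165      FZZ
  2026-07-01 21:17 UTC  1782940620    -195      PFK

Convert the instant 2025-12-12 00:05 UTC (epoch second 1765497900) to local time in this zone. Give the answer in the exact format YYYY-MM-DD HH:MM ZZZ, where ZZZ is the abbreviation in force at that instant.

Query: 2025-12-12 00:05 UTC
Rule 3/4 (FZZ, -02:45): 2025-11-01 01:00 UTC ≤ query < 2026-07-01 21:17 UTC
0·60 + 5 - 165 = -160 min
-160 = -1·1440 + 1280; 1280 = 21·60 + 20 → 21:20, 2025-12-12 - 1 day = 2025-12-11
→ 2025-12-11 21:20 FZZ

2025-12-11 21:20 FZZ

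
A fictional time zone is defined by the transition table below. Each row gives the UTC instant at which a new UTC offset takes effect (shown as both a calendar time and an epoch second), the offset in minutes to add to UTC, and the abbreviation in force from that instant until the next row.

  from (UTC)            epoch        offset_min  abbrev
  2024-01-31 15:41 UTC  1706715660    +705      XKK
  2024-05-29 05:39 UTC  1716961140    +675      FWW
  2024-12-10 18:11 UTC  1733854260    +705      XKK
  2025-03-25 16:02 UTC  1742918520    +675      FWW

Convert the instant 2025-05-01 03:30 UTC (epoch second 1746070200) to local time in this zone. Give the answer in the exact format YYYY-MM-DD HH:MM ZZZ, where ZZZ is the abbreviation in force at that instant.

2025-05-01 14:45 FWW

Query: 2025-05-01 03:30 UTC
Rule 4/4 (FWW, +11:15): 2025-03-25 16:02 UTC ≤ query < +∞
3·60 + 30 + 675 = 885 min
885 = 0·1440 + 885; 885 = 14·60 + 45 → 14:45, same day
→ 2025-05-01 14:45 FWW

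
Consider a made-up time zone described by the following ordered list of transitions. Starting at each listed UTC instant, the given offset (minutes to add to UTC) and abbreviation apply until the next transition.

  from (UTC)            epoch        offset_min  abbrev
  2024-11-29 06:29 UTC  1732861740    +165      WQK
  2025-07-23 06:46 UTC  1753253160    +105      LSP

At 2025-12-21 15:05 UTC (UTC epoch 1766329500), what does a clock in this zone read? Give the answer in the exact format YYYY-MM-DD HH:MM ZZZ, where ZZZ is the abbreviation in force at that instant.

2025-12-21 16:50 LSP

Query: 2025-12-21 15:05 UTC
Rule 2/2 (LSP, +01:45): 2025-07-23 06:46 UTC ≤ query < +∞
15·60 + 5 + 105 = 1010 min
1010 = 0·1440 + 1010; 1010 = 16·60 + 50 → 16:50, same day
→ 2025-12-21 16:50 LSP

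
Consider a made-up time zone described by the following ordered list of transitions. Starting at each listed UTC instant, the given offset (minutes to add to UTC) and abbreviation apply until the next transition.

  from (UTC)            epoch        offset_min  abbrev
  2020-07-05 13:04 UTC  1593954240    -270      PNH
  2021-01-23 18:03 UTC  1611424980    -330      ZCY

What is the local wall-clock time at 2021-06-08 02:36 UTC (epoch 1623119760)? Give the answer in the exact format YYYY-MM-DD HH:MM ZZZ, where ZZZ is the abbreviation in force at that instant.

Query: 2021-06-08 02:36 UTC
Rule 2/2 (ZCY, -05:30): 2021-01-23 18:03 UTC ≤ query < +∞
2·60 + 36 - 330 = -174 min
-174 = -1·1440 + 1266; 1266 = 21·60 + 6 → 21:06, 2021-06-08 - 1 day = 2021-06-07
→ 2021-06-07 21:06 ZCY

2021-06-07 21:06 ZCY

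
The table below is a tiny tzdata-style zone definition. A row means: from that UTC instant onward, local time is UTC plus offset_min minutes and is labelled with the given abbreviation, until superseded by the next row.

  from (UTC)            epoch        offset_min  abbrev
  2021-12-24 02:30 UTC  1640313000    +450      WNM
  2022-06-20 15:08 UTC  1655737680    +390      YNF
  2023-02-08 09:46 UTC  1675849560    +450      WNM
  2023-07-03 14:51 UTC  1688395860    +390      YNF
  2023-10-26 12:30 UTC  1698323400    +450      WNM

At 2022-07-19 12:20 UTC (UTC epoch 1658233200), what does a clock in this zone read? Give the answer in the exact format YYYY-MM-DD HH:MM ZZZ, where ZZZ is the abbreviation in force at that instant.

Query: 2022-07-19 12:20 UTC
Rule 2/5 (YNF, +06:30): 2022-06-20 15:08 UTC ≤ query < 2023-02-08 09:46 UTC
12·60 + 20 + 390 = 1130 min
1130 = 0·1440 + 1130; 1130 = 18·60 + 50 → 18:50, same day
→ 2022-07-19 18:50 YNF

2022-07-19 18:50 YNF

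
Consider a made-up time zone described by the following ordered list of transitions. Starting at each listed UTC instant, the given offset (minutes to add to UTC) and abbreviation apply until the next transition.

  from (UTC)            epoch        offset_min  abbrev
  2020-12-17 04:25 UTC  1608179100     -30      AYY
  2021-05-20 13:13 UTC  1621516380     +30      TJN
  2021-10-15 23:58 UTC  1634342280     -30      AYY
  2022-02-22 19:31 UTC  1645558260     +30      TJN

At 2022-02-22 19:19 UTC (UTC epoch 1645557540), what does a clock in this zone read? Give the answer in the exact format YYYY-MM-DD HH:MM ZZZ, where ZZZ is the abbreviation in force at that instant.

2022-02-22 18:49 AYY

Query: 2022-02-22 19:19 UTC
Rule 3/4 (AYY, -00:30): 2021-10-15 23:58 UTC ≤ query < 2022-02-22 19:31 UTC
19·60 + 19 - 30 = 1129 min
1129 = 0·1440 + 1129; 1129 = 18·60 + 49 → 18:49, same day
→ 2022-02-22 18:49 AYY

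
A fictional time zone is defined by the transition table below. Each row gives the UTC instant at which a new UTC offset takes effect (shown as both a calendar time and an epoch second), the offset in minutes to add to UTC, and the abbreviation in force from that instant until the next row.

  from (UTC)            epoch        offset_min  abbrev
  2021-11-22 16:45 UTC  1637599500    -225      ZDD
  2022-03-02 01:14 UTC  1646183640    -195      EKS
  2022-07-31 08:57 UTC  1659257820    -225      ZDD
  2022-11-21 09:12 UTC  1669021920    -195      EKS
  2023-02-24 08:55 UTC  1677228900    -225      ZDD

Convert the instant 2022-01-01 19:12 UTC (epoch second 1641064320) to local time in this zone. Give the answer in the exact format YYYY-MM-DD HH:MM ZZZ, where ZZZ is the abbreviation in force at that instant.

Query: 2022-01-01 19:12 UTC
Rule 1/5 (ZDD, -03:45): 2021-11-22 16:45 UTC ≤ query < 2022-03-02 01:14 UTC
19·60 + 12 - 225 = 927 min
927 = 0·1440 + 927; 927 = 15·60 + 27 → 15:27, same day
→ 2022-01-01 15:27 ZDD

2022-01-01 15:27 ZDD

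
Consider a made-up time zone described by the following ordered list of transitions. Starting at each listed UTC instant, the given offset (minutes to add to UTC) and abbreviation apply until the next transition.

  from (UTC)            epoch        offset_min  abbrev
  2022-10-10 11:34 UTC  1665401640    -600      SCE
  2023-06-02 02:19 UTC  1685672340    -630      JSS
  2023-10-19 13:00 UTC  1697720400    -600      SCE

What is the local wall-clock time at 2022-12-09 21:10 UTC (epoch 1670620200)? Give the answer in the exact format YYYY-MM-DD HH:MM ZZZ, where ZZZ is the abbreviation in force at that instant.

Query: 2022-12-09 21:10 UTC
Rule 1/3 (SCE, -10:00): 2022-10-10 11:34 UTC ≤ query < 2023-06-02 02:19 UTC
21·60 + 10 - 600 = 670 min
670 = 0·1440 + 670; 670 = 11·60 + 10 → 11:10, same day
→ 2022-12-09 11:10 SCE

2022-12-09 11:10 SCE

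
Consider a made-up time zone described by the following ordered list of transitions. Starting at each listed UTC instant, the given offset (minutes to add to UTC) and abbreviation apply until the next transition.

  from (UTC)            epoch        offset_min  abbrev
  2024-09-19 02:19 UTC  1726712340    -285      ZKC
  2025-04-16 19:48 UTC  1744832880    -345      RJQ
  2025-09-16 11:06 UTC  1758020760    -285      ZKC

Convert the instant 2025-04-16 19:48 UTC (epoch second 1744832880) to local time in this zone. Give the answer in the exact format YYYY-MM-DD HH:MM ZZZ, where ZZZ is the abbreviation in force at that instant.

2025-04-16 14:03 RJQ

Query: 2025-04-16 19:48 UTC
Rule 2/3 (RJQ, -05:45): 2025-04-16 19:48 UTC ≤ query < 2025-09-16 11:06 UTC
19·60 + 48 - 345 = 843 min
843 = 0·1440 + 843; 843 = 14·60 + 3 → 14:03, same day
→ 2025-04-16 14:03 RJQ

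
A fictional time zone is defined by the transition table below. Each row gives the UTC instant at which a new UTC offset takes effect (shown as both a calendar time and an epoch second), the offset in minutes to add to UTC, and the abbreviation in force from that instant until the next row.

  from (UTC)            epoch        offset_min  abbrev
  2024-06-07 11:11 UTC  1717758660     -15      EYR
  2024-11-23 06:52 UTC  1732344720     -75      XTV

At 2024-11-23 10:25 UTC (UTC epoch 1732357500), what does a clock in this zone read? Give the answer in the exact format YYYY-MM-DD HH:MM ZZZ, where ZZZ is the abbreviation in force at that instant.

2024-11-23 09:10 XTV

Query: 2024-11-23 10:25 UTC
Rule 2/2 (XTV, -01:15): 2024-11-23 06:52 UTC ≤ query < +∞
10·60 + 25 - 75 = 550 min
550 = 0·1440 + 550; 550 = 9·60 + 10 → 09:10, same day
→ 2024-11-23 09:10 XTV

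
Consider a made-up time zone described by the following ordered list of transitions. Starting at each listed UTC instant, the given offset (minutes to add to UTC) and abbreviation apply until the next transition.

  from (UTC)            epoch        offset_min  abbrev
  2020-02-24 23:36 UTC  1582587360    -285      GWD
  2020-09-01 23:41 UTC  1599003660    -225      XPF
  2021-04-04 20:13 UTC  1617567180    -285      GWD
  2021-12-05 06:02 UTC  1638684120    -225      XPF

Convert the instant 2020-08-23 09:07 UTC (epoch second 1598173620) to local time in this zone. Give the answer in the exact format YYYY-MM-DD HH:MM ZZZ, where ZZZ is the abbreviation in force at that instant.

2020-08-23 04:22 GWD

Query: 2020-08-23 09:07 UTC
Rule 1/4 (GWD, -04:45): 2020-02-24 23:36 UTC ≤ query < 2020-09-01 23:41 UTC
9·60 + 7 - 285 = 262 min
262 = 0·1440 + 262; 262 = 4·60 + 22 → 04:22, same day
→ 2020-08-23 04:22 GWD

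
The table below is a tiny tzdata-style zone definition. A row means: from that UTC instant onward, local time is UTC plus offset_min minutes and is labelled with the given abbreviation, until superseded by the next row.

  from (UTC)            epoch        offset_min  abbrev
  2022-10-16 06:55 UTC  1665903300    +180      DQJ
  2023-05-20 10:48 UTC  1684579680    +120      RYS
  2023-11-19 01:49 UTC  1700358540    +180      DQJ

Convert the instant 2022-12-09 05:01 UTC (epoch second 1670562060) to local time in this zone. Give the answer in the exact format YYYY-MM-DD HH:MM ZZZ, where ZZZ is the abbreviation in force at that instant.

2022-12-09 08:01 DQJ

Query: 2022-12-09 05:01 UTC
Rule 1/3 (DQJ, +03:00): 2022-10-16 06:55 UTC ≤ query < 2023-05-20 10:48 UTC
5·60 + 1 + 180 = 481 min
481 = 0·1440 + 481; 481 = 8·60 + 1 → 08:01, same day
→ 2022-12-09 08:01 DQJ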